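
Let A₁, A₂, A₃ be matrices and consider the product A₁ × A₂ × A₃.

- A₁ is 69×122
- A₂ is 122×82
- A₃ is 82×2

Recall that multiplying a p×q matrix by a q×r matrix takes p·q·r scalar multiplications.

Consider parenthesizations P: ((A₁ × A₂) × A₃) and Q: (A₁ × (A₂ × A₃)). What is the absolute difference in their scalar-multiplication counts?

Order P = ((A₁ × A₂) × A₃): (A₁ × A₂): 69×122 by 122×82 → 69×82, cost 69·122·82 = 690276; ((A₁ × A₂) × A₃): 69×82 by 82×2 → 69×2, cost 69·82·2 = 11316; cumulative 701592. Total 701592.
Order Q = (A₁ × (A₂ × A₃)): (A₂ × A₃): 122×82 by 82×2 → 122×2, cost 122·82·2 = 20008; (A₁ × (A₂ × A₃)): 69×122 by 122×2 → 69×2, cost 69·122·2 = 16836; cumulative 36844. Total 36844.
Difference: |701592 − 36844| = 664748.

664748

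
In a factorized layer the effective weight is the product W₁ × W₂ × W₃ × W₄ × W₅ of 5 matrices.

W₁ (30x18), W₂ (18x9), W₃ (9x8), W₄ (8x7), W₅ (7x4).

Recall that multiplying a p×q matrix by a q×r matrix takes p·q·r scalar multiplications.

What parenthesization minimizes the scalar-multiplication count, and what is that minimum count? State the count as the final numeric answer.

3320

Adjacent pairs: W₁W₂ = 30·18·9 = 4860; W₂W₃ = 18·9·8 = 1296; W₃W₄ = 9·8·7 = 504; W₄W₅ = 8·7·4 = 224.
Length 3: W₁..W₃: k=1: 0+1296+30·18·8=5616; k=2: 4860+0+30·9·8=7020 → min 5616 | W₂..W₄: k=2: 0+504+18·9·7=1638; k=3: 1296+0+18·8·7=2304 → min 1638 | W₃..W₅: k=3: 0+224+9·8·4=512; k=4: 504+0+9·7·4=756 → min 512.
Length 4: W₁..W₄: k=1: 0+1638+30·18·7=5418; k=2: 4860+504+30·9·7=7254; k=3: 5616+0+30·8·7=7296 → min 5418 | W₂..W₅: k=2: 0+512+18·9·4=1160; k=3: 1296+224+18·8·4=2096; k=4: 1638+0+18·7·4=2142 → min 1160.
Length 5: W₁..W₅: k=1: 0+1160+30·18·4=3320; k=2: 4860+512+30·9·4=6452; k=3: 5616+224+30·8·4=6800; k=4: 5418+0+30·7·4=6258 → min 3320.
Optimal parenthesization: (W₁ × (W₂ × (W₃ × (W₄ × W₅)))) with cost 3320.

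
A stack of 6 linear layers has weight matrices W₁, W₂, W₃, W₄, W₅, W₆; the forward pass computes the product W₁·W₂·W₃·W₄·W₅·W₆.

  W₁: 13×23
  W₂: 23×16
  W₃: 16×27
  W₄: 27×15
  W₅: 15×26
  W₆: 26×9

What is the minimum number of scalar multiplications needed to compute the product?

17046

Adjacent pairs: W₁W₂ = 13·23·16 = 4784; W₂W₃ = 23·16·27 = 9936; W₃W₄ = 16·27·15 = 6480; W₄W₅ = 27·15·26 = 10530; W₅W₆ = 15·26·9 = 3510.
Length 3: W₁..W₃: k=1: 0+9936+13·23·27=18009; k=2: 4784+0+13·16·27=10400 → min 10400 | W₂..W₄: k=2: 0+6480+23·16·15=12000; k=3: 9936+0+23·27·15=19251 → min 12000 | W₃..W₅: k=3: 0+10530+16·27·26=21762; k=4: 6480+0+16·15·26=12720 → min 12720 | W₄..W₆: k=4: 0+3510+27·15·9=7155; k=5: 10530+0+27·26·9=16848 → min 7155.
Length 4: W₁..W₄: k=1: 0+12000+13·23·15=16485; k=2: 4784+6480+13·16·15=14384; k=3: 10400+0+13·27·15=15665 → min 14384 | W₂..W₅: k=2: 0+12720+23·16·26=22288; k=3: 9936+10530+23·27·26=36612; k=4: 12000+0+23·15·26=20970 → min 20970 | W₃..W₆: k=3: 0+7155+16·27·9=11043; k=4: 6480+3510+16·15·9=12150; k=5: 12720+0+16·26·9=16464 → min 11043.
Length 5: W₁..W₅: k=1: 0+20970+13·23·26=28744; k=2: 4784+12720+13·16·26=22912; k=3: 10400+10530+13·27·26=30056; k=4: 14384+0+13·15·26=19454 → min 19454 | W₂..W₆: k=2: 0+11043+23·16·9=14355; k=3: 9936+7155+23·27·9=22680; k=4: 12000+3510+23·15·9=18615; k=5: 20970+0+23·26·9=26352 → min 14355.
Length 6: W₁..W₆: k=1: 0+14355+13·23·9=17046; k=2: 4784+11043+13·16·9=17699; k=3: 10400+7155+13·27·9=20714; k=4: 14384+3510+13·15·9=19649; k=5: 19454+0+13·26·9=22496 → min 17046.
Optimal order: (W₁·(W₂·(W₃·(W₄·(W₅·W₆))))) with cost 17046.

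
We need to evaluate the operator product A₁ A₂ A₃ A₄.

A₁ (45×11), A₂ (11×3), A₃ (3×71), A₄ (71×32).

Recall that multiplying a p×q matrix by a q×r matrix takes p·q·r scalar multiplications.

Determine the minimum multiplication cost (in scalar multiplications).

12621

Adjacent pairs: A₁A₂ = 45·11·3 = 1485; A₂A₃ = 11·3·71 = 2343; A₃A₄ = 3·71·32 = 6816.
Length 3: A₁..A₃: k=1: 0+2343+45·11·71=37488; k=2: 1485+0+45·3·71=11070 → min 11070 | A₂..A₄: k=2: 0+6816+11·3·32=7872; k=3: 2343+0+11·71·32=27335 → min 7872.
Length 4: A₁..A₄: k=1: 0+7872+45·11·32=23712; k=2: 1485+6816+45·3·32=12621; k=3: 11070+0+45·71·32=113310 → min 12621.
Optimal order: ((A₁ A₂) (A₃ A₄)) with cost 12621.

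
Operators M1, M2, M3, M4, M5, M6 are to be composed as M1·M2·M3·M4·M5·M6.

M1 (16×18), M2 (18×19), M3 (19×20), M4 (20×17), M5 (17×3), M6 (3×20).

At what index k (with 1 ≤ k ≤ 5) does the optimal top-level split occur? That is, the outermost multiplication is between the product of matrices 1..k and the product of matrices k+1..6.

Adjacent pairs: M1M2 = 16·18·19 = 5472; M2M3 = 18·19·20 = 6840; M3M4 = 19·20·17 = 6460; M4M5 = 20·17·3 = 1020; M5M6 = 17·3·20 = 1020.
Length 3: M1..M3: k=1: 0+6840+16·18·20=12600; k=2: 5472+0+16·19·20=11552 → min 11552 | M2..M4: k=2: 0+6460+18·19·17=12274; k=3: 6840+0+18·20·17=12960 → min 12274 | M3..M5: k=3: 0+1020+19·20·3=2160; k=4: 6460+0+19·17·3=7429 → min 2160 | M4..M6: k=4: 0+1020+20·17·20=7820; k=5: 1020+0+20·3·20=2220 → min 2220.
Length 4: M1..M4: k=1: 0+12274+16·18·17=17170; k=2: 5472+6460+16·19·17=17100; k=3: 11552+0+16·20·17=16992 → min 16992 | M2..M5: k=2: 0+2160+18·19·3=3186; k=3: 6840+1020+18·20·3=8940; k=4: 12274+0+18·17·3=13192 → min 3186 | M3..M6: k=3: 0+2220+19·20·20=9820; k=4: 6460+1020+19·17·20=13940; k=5: 2160+0+19·3·20=3300 → min 3300.
Length 5: M1..M5: k=1: 0+3186+16·18·3=4050; k=2: 5472+2160+16·19·3=8544; k=3: 11552+1020+16·20·3=13532; k=4: 16992+0+16·17·3=17808 → min 4050 | M2..M6: k=2: 0+3300+18·19·20=10140; k=3: 6840+2220+18·20·20=16260; k=4: 12274+1020+18·17·20=19414; k=5: 3186+0+18·3·20=4266 → min 4266.
Top-level splits: k=1: (M1..M1)·(M2..M6) → 0+4266+16·18·20 = 10026; k=2: (M1..M2)·(M3..M6) → 5472+3300+16·19·20 = 14852; k=3: (M1..M3)·(M4..M6) → 11552+2220+16·20·20 = 20172; k=4: (M1..M4)·(M5..M6) → 16992+1020+16·17·20 = 23452; k=5: (M1..M5)·(M6..M6) → 4050+0+16·3·20 = 5010.
Best split is after M5, i.e. k = 5.

5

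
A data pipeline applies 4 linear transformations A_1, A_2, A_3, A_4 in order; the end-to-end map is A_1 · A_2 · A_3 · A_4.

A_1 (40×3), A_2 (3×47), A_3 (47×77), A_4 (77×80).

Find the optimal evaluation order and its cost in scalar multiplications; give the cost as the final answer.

38937

Adjacent pairs: A_1A_2 = 40·3·47 = 5640; A_2A_3 = 3·47·77 = 10857; A_3A_4 = 47·77·80 = 289520.
Length 3: A_1..A_3: k=1: 0+10857+40·3·77=20097; k=2: 5640+0+40·47·77=150400 → min 20097 | A_2..A_4: k=2: 0+289520+3·47·80=300800; k=3: 10857+0+3·77·80=29337 → min 29337.
Length 4: A_1..A_4: k=1: 0+29337+40·3·80=38937; k=2: 5640+289520+40·47·80=445560; k=3: 20097+0+40·77·80=266497 → min 38937.
Optimal parenthesization: (A_1 · ((A_2 · A_3) · A_4)) with cost 38937.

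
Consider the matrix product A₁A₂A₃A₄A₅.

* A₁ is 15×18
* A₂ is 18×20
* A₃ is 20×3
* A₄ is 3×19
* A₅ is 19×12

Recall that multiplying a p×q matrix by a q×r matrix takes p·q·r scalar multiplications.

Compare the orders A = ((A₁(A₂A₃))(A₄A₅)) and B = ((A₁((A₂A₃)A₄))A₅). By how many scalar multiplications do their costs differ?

Order A = ((A₁(A₂A₃))(A₄A₅)): (A₂A₃): 18×20 by 20×3 → 18×3, cost 18·20·3 = 1080; (A₁(A₂A₃)): 15×18 by 18×3 → 15×3, cost 15·18·3 = 810; cumulative 1890; (A₄A₅): 3×19 by 19×12 → 3×12, cost 3·19·12 = 684; ((A₁(A₂A₃))(A₄A₅)): 15×3 by 3×12 → 15×12, cost 15·3·12 = 540; cumulative 3114. Total 3114.
Order B = ((A₁((A₂A₃)A₄))A₅): (A₂A₃): 18×20 by 20×3 → 18×3, cost 18·20·3 = 1080; ((A₂A₃)A₄): 18×3 by 3×19 → 18×19, cost 18·3·19 = 1026; cumulative 2106; (A₁((A₂A₃)A₄)): 15×18 by 18×19 → 15×19, cost 15·18·19 = 5130; cumulative 7236; ((A₁((A₂A₃)A₄))A₅): 15×19 by 19×12 → 15×12, cost 15·19·12 = 3420; cumulative 10656. Total 10656.
Difference: |3114 − 10656| = 7542.

7542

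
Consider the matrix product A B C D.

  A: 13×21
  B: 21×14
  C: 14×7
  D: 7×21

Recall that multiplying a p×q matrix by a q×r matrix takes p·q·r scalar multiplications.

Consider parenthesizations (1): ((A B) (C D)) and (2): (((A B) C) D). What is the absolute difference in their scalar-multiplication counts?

Order (1) = ((A B) (C D)): (A B): 13×21 by 21×14 → 13×14, cost 13·21·14 = 3822; (C D): 14×7 by 7×21 → 14×21, cost 14·7·21 = 2058; ((A B) (C D)): 13×14 by 14×21 → 13×21, cost 13·14·21 = 3822; cumulative 9702. Total 9702.
Order (2) = (((A B) C) D): (A B): 13×21 by 21×14 → 13×14, cost 13·21·14 = 3822; ((A B) C): 13×14 by 14×7 → 13×7, cost 13·14·7 = 1274; cumulative 5096; (((A B) C) D): 13×7 by 7×21 → 13×21, cost 13·7·21 = 1911; cumulative 7007. Total 7007.
Difference: |9702 − 7007| = 2695.

2695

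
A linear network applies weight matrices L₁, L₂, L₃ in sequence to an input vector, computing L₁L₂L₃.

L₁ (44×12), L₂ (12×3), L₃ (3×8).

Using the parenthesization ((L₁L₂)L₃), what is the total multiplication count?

2640

(L₁L₂): 44×12 by 12×3 → 44×3, cost 44·12·3 = 1584
((L₁L₂)L₃): 44×3 by 3×8 → 44×8, cost 44·3·8 = 1056; cumulative 2640
Total: 2640 scalar multiplications.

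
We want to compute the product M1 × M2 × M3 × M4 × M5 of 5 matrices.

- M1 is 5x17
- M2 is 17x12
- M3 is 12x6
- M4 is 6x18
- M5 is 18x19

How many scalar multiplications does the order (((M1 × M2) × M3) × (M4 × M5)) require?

4002

(M1 × M2): 5×17 by 17×12 → 5×12, cost 5·17·12 = 1020
((M1 × M2) × M3): 5×12 by 12×6 → 5×6, cost 5·12·6 = 360; cumulative 1380
(M4 × M5): 6×18 by 18×19 → 6×19, cost 6·18·19 = 2052
(((M1 × M2) × M3) × (M4 × M5)): 5×6 by 6×19 → 5×19, cost 5·6·19 = 570; cumulative 4002
Total: 4002 scalar multiplications.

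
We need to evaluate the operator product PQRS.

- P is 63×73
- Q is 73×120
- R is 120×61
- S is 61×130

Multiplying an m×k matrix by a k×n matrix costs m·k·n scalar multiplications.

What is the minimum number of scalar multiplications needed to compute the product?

1314489

Adjacent pairs: PQ = 63·73·120 = 551880; QR = 73·120·61 = 534360; RS = 120·61·130 = 951600.
Length 3: P..R: k=1: 0+534360+63·73·61=814899; k=2: 551880+0+63·120·61=1013040 → min 814899 | Q..S: k=2: 0+951600+73·120·130=2090400; k=3: 534360+0+73·61·130=1113250 → min 1113250.
Length 4: P..S: k=1: 0+1113250+63·73·130=1711120; k=2: 551880+951600+63·120·130=2486280; k=3: 814899+0+63·61·130=1314489 → min 1314489.
Optimal order: ((P(QR))S) with cost 1314489.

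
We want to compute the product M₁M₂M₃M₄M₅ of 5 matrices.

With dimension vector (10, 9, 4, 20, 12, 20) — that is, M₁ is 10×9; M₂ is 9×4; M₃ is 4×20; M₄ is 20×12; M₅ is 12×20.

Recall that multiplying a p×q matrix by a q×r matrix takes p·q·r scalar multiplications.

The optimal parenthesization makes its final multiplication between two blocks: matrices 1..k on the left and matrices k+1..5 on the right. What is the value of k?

2

Adjacent pairs: M₁M₂ = 10·9·4 = 360; M₂M₃ = 9·4·20 = 720; M₃M₄ = 4·20·12 = 960; M₄M₅ = 20·12·20 = 4800.
Length 3: M₁..M₃: k=1: 0+720+10·9·20=2520; k=2: 360+0+10·4·20=1160 → min 1160 | M₂..M₄: k=2: 0+960+9·4·12=1392; k=3: 720+0+9·20·12=2880 → min 1392 | M₃..M₅: k=3: 0+4800+4·20·20=6400; k=4: 960+0+4·12·20=1920 → min 1920.
Length 4: M₁..M₄: k=1: 0+1392+10·9·12=2472; k=2: 360+960+10·4·12=1800; k=3: 1160+0+10·20·12=3560 → min 1800 | M₂..M₅: k=2: 0+1920+9·4·20=2640; k=3: 720+4800+9·20·20=9120; k=4: 1392+0+9·12·20=3552 → min 2640.
Top-level splits: k=1: (M₁..M₁)·(M₂..M₅) → 0+2640+10·9·20 = 4440; k=2: (M₁..M₂)·(M₃..M₅) → 360+1920+10·4·20 = 3080; k=3: (M₁..M₃)·(M₄..M₅) → 1160+4800+10·20·20 = 9960; k=4: (M₁..M₄)·(M₅..M₅) → 1800+0+10·12·20 = 4200.
Best split is after M₂, i.e. k = 2.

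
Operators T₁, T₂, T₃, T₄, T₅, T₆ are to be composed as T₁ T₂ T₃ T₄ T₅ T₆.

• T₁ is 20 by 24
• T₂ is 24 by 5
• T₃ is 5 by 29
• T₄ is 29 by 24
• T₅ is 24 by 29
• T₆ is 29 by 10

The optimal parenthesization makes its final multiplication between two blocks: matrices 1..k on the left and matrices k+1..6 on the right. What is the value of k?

2

Adjacent pairs: T₁T₂ = 20·24·5 = 2400; T₂T₃ = 24·5·29 = 3480; T₃T₄ = 5·29·24 = 3480; T₄T₅ = 29·24·29 = 20184; T₅T₆ = 24·29·10 = 6960.
Length 3: T₁..T₃: k=1: 0+3480+20·24·29=17400; k=2: 2400+0+20·5·29=5300 → min 5300 | T₂..T₄: k=2: 0+3480+24·5·24=6360; k=3: 3480+0+24·29·24=20184 → min 6360 | T₃..T₅: k=3: 0+20184+5·29·29=24389; k=4: 3480+0+5·24·29=6960 → min 6960 | T₄..T₆: k=4: 0+6960+29·24·10=13920; k=5: 20184+0+29·29·10=28594 → min 13920.
Length 4: T₁..T₄: k=1: 0+6360+20·24·24=17880; k=2: 2400+3480+20·5·24=8280; k=3: 5300+0+20·29·24=19220 → min 8280 | T₂..T₅: k=2: 0+6960+24·5·29=10440; k=3: 3480+20184+24·29·29=43848; k=4: 6360+0+24·24·29=23064 → min 10440 | T₃..T₆: k=3: 0+13920+5·29·10=15370; k=4: 3480+6960+5·24·10=11640; k=5: 6960+0+5·29·10=8410 → min 8410.
Length 5: T₁..T₅: k=1: 0+10440+20·24·29=24360; k=2: 2400+6960+20·5·29=12260; k=3: 5300+20184+20·29·29=42304; k=4: 8280+0+20·24·29=22200 → min 12260 | T₂..T₆: k=2: 0+8410+24·5·10=9610; k=3: 3480+13920+24·29·10=24360; k=4: 6360+6960+24·24·10=19080; k=5: 10440+0+24·29·10=17400 → min 9610.
Top-level splits: k=1: (T₁..T₁)·(T₂..T₆) → 0+9610+20·24·10 = 14410; k=2: (T₁..T₂)·(T₃..T₆) → 2400+8410+20·5·10 = 11810; k=3: (T₁..T₃)·(T₄..T₆) → 5300+13920+20·29·10 = 25020; k=4: (T₁..T₄)·(T₅..T₆) → 8280+6960+20·24·10 = 20040; k=5: (T₁..T₅)·(T₆..T₆) → 12260+0+20·29·10 = 18060.
Best split is after T₂, i.e. k = 2.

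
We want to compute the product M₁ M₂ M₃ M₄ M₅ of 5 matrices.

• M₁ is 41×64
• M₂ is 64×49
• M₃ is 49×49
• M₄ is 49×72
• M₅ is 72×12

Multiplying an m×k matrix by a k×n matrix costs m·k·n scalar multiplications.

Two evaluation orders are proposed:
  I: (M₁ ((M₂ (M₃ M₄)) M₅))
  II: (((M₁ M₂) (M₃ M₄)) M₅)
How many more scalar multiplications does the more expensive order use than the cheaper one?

Order I = (M₁ ((M₂ (M₃ M₄)) M₅)): (M₃ M₄): 49×49 by 49×72 → 49×72, cost 49·49·72 = 172872; (M₂ (M₃ M₄)): 64×49 by 49×72 → 64×72, cost 64·49·72 = 225792; cumulative 398664; ((M₂ (M₃ M₄)) M₅): 64×72 by 72×12 → 64×12, cost 64·72·12 = 55296; cumulative 453960; (M₁ ((M₂ (M₃ M₄)) M₅)): 41×64 by 64×12 → 41×12, cost 41·64·12 = 31488; cumulative 485448. Total 485448.
Order II = (((M₁ M₂) (M₃ M₄)) M₅): (M₁ M₂): 41×64 by 64×49 → 41×49, cost 41·64·49 = 128576; (M₃ M₄): 49×49 by 49×72 → 49×72, cost 49·49·72 = 172872; ((M₁ M₂) (M₃ M₄)): 41×49 by 49×72 → 41×72, cost 41·49·72 = 144648; cumulative 446096; (((M₁ M₂) (M₃ M₄)) M₅): 41×72 by 72×12 → 41×12, cost 41·72·12 = 35424; cumulative 481520. Total 481520.
Difference: |485448 − 481520| = 3928.

3928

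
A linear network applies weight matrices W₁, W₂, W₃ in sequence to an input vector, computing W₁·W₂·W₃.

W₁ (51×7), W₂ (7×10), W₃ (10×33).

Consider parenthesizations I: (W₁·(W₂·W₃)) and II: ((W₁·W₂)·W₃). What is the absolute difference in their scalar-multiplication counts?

Order I = (W₁·(W₂·W₃)): (W₂·W₃): 7×10 by 10×33 → 7×33, cost 7·10·33 = 2310; (W₁·(W₂·W₃)): 51×7 by 7×33 → 51×33, cost 51·7·33 = 11781; cumulative 14091. Total 14091.
Order II = ((W₁·W₂)·W₃): (W₁·W₂): 51×7 by 7×10 → 51×10, cost 51·7·10 = 3570; ((W₁·W₂)·W₃): 51×10 by 10×33 → 51×33, cost 51·10·33 = 16830; cumulative 20400. Total 20400.
Difference: |14091 − 20400| = 6309.

6309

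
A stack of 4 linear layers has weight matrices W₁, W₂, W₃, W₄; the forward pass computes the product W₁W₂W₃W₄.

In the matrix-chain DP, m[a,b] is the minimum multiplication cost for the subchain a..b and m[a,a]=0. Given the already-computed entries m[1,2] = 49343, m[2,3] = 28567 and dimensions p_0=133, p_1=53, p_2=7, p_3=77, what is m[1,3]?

121030

m[1,3] = min over k∈[1,2] of m[1,k]+m[k+1,3]+p_{0}·p_k·p_{3}.
k=1: 0 + 28567 + 133·53·77 = 571340; k=2: 49343 + 0 + 133·7·77 = 121030.
Minimum: 121030 at k=2.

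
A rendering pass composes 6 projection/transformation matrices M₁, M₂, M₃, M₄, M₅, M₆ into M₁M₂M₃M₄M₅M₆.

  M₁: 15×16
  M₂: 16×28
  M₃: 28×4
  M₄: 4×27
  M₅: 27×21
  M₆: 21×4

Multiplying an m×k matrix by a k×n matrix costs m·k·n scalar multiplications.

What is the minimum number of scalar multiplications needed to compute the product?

5596

Adjacent pairs: M₁M₂ = 15·16·28 = 6720; M₂M₃ = 16·28·4 = 1792; M₃M₄ = 28·4·27 = 3024; M₄M₅ = 4·27·21 = 2268; M₅M₆ = 27·21·4 = 2268.
Length 3: M₁..M₃: k=1: 0+1792+15·16·4=2752; k=2: 6720+0+15·28·4=8400 → min 2752 | M₂..M₄: k=2: 0+3024+16·28·27=15120; k=3: 1792+0+16·4·27=3520 → min 3520 | M₃..M₅: k=3: 0+2268+28·4·21=4620; k=4: 3024+0+28·27·21=18900 → min 4620 | M₄..M₆: k=4: 0+2268+4·27·4=2700; k=5: 2268+0+4·21·4=2604 → min 2604.
Length 4: M₁..M₄: k=1: 0+3520+15·16·27=10000; k=2: 6720+3024+15·28·27=21084; k=3: 2752+0+15·4·27=4372 → min 4372 | M₂..M₅: k=2: 0+4620+16·28·21=14028; k=3: 1792+2268+16·4·21=5404; k=4: 3520+0+16·27·21=12592 → min 5404 | M₃..M₆: k=3: 0+2604+28·4·4=3052; k=4: 3024+2268+28·27·4=8316; k=5: 4620+0+28·21·4=6972 → min 3052.
Length 5: M₁..M₅: k=1: 0+5404+15·16·21=10444; k=2: 6720+4620+15·28·21=20160; k=3: 2752+2268+15·4·21=6280; k=4: 4372+0+15·27·21=12877 → min 6280 | M₂..M₆: k=2: 0+3052+16·28·4=4844; k=3: 1792+2604+16·4·4=4652; k=4: 3520+2268+16·27·4=7516; k=5: 5404+0+16·21·4=6748 → min 4652.
Length 6: M₁..M₆: k=1: 0+4652+15·16·4=5612; k=2: 6720+3052+15·28·4=11452; k=3: 2752+2604+15·4·4=5596; k=4: 4372+2268+15·27·4=8260; k=5: 6280+0+15·21·4=7540 → min 5596.
Optimal order: ((M₁(M₂M₃))((M₄M₅)M₆)) with cost 5596.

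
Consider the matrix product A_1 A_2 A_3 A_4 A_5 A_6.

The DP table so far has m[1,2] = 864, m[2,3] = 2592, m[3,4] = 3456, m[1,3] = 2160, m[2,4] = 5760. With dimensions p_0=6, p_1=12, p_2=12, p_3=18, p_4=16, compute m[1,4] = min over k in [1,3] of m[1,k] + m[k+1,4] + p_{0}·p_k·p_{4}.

m[1,4] = min over k∈[1,3] of m[1,k]+m[k+1,4]+p_{0}·p_k·p_{4}.
k=1: 0 + 5760 + 6·12·16 = 6912; k=2: 864 + 3456 + 6·12·16 = 5472; k=3: 2160 + 0 + 6·18·16 = 3888.
Minimum: 3888 at k=3.

3888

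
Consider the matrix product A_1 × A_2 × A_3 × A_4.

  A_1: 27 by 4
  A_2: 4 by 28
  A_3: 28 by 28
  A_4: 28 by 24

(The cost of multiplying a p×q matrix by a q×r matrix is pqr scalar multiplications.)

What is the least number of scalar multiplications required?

Adjacent pairs: A_1A_2 = 27·4·28 = 3024; A_2A_3 = 4·28·28 = 3136; A_3A_4 = 28·28·24 = 18816.
Length 3: A_1..A_3: k=1: 0+3136+27·4·28=6160; k=2: 3024+0+27·28·28=24192 → min 6160 | A_2..A_4: k=2: 0+18816+4·28·24=21504; k=3: 3136+0+4·28·24=5824 → min 5824.
Length 4: A_1..A_4: k=1: 0+5824+27·4·24=8416; k=2: 3024+18816+27·28·24=39984; k=3: 6160+0+27·28·24=24304 → min 8416.
Optimal order: (A_1 × ((A_2 × A_3) × A_4)) with cost 8416.

8416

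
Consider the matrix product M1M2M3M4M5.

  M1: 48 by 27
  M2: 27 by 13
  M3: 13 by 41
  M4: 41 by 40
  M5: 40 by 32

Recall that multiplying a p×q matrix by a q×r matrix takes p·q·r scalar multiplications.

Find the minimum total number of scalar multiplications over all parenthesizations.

Adjacent pairs: M1M2 = 48·27·13 = 16848; M2M3 = 27·13·41 = 14391; M3M4 = 13·41·40 = 21320; M4M5 = 41·40·32 = 52480.
Length 3: M1..M3: k=1: 0+14391+48·27·41=67527; k=2: 16848+0+48·13·41=42432 → min 42432 | M2..M4: k=2: 0+21320+27·13·40=35360; k=3: 14391+0+27·41·40=58671 → min 35360 | M3..M5: k=3: 0+52480+13·41·32=69536; k=4: 21320+0+13·40·32=37960 → min 37960.
Length 4: M1..M4: k=1: 0+35360+48·27·40=87200; k=2: 16848+21320+48·13·40=63128; k=3: 42432+0+48·41·40=121152 → min 63128 | M2..M5: k=2: 0+37960+27·13·32=49192; k=3: 14391+52480+27·41·32=102295; k=4: 35360+0+27·40·32=69920 → min 49192.
Length 5: M1..M5: k=1: 0+49192+48·27·32=90664; k=2: 16848+37960+48·13·32=74776; k=3: 42432+52480+48·41·32=157888; k=4: 63128+0+48·40·32=124568 → min 74776.
Optimal order: ((M1M2)((M3M4)M5)) with cost 74776.

74776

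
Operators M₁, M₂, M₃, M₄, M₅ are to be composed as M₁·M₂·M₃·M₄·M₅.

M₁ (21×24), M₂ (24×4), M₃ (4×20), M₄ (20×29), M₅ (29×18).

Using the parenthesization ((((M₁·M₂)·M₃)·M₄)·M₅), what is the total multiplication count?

(M₁·M₂): 21×24 by 24×4 → 21×4, cost 21·24·4 = 2016
((M₁·M₂)·M₃): 21×4 by 4×20 → 21×20, cost 21·4·20 = 1680; cumulative 3696
(((M₁·M₂)·M₃)·M₄): 21×20 by 20×29 → 21×29, cost 21·20·29 = 12180; cumulative 15876
((((M₁·M₂)·M₃)·M₄)·M₅): 21×29 by 29×18 → 21×18, cost 21·29·18 = 10962; cumulative 26838
Total: 26838 scalar multiplications.

26838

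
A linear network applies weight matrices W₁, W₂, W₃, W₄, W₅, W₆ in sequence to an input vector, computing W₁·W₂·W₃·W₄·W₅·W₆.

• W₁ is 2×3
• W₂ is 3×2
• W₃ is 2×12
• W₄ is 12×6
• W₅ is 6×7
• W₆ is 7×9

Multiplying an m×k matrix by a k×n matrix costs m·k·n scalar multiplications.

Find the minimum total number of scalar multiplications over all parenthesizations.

Adjacent pairs: W₁W₂ = 2·3·2 = 12; W₂W₃ = 3·2·12 = 72; W₃W₄ = 2·12·6 = 144; W₄W₅ = 12·6·7 = 504; W₅W₆ = 6·7·9 = 378.
Length 3: W₁..W₃: k=1: 0+72+2·3·12=144; k=2: 12+0+2·2·12=60 → min 60 | W₂..W₄: k=2: 0+144+3·2·6=180; k=3: 72+0+3·12·6=288 → min 180 | W₃..W₅: k=3: 0+504+2·12·7=672; k=4: 144+0+2·6·7=228 → min 228 | W₄..W₆: k=4: 0+378+12·6·9=1026; k=5: 504+0+12·7·9=1260 → min 1026.
Length 4: W₁..W₄: k=1: 0+180+2·3·6=216; k=2: 12+144+2·2·6=180; k=3: 60+0+2·12·6=204 → min 180 | W₂..W₅: k=2: 0+228+3·2·7=270; k=3: 72+504+3·12·7=828; k=4: 180+0+3·6·7=306 → min 270 | W₃..W₆: k=3: 0+1026+2·12·9=1242; k=4: 144+378+2·6·9=630; k=5: 228+0+2·7·9=354 → min 354.
Length 5: W₁..W₅: k=1: 0+270+2·3·7=312; k=2: 12+228+2·2·7=268; k=3: 60+504+2·12·7=732; k=4: 180+0+2·6·7=264 → min 264 | W₂..W₆: k=2: 0+354+3·2·9=408; k=3: 72+1026+3·12·9=1422; k=4: 180+378+3·6·9=720; k=5: 270+0+3·7·9=459 → min 408.
Length 6: W₁..W₆: k=1: 0+408+2·3·9=462; k=2: 12+354+2·2·9=402; k=3: 60+1026+2·12·9=1302; k=4: 180+378+2·6·9=666; k=5: 264+0+2·7·9=390 → min 390.
Optimal order: ((((W₁·W₂)·(W₃·W₄))·W₅)·W₆) with cost 390.

390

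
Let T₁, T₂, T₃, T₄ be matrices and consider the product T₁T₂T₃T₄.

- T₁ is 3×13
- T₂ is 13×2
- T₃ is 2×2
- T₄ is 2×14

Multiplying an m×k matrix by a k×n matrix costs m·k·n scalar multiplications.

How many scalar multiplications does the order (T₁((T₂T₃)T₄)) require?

962

(T₂T₃): 13×2 by 2×2 → 13×2, cost 13·2·2 = 52
((T₂T₃)T₄): 13×2 by 2×14 → 13×14, cost 13·2·14 = 364; cumulative 416
(T₁((T₂T₃)T₄)): 3×13 by 13×14 → 3×14, cost 3·13·14 = 546; cumulative 962
Total: 962 scalar multiplications.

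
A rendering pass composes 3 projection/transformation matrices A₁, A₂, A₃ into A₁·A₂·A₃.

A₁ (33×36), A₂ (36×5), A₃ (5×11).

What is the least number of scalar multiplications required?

7755

Order (A₁·(A₂·A₃)): (A₂·A₃): 36×5 by 5×11 → 36×11, cost 36·5·11 = 1980; (A₁·(A₂·A₃)): 33×36 by 36×11 → 33×11, cost 33·36·11 = 13068; cumulative 15048. Total 15048.
Order ((A₁·A₂)·A₃): (A₁·A₂): 33×36 by 36×5 → 33×5, cost 33·36·5 = 5940; ((A₁·A₂)·A₃): 33×5 by 5×11 → 33×11, cost 33·5·11 = 1815; cumulative 7755. Total 7755.
Minimum: 7755.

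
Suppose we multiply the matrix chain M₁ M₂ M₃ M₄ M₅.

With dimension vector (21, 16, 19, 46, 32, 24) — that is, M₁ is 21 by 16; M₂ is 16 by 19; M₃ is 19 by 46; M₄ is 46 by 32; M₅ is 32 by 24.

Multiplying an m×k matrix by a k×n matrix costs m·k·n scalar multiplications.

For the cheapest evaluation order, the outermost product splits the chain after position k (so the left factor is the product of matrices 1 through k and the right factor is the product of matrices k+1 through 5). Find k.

1

Adjacent pairs: M₁M₂ = 21·16·19 = 6384; M₂M₃ = 16·19·46 = 13984; M₃M₄ = 19·46·32 = 27968; M₄M₅ = 46·32·24 = 35328.
Length 3: M₁..M₃: k=1: 0+13984+21·16·46=29440; k=2: 6384+0+21·19·46=24738 → min 24738 | M₂..M₄: k=2: 0+27968+16·19·32=37696; k=3: 13984+0+16·46·32=37536 → min 37536 | M₃..M₅: k=3: 0+35328+19·46·24=56304; k=4: 27968+0+19·32·24=42560 → min 42560.
Length 4: M₁..M₄: k=1: 0+37536+21·16·32=48288; k=2: 6384+27968+21·19·32=47120; k=3: 24738+0+21·46·32=55650 → min 47120 | M₂..M₅: k=2: 0+42560+16·19·24=49856; k=3: 13984+35328+16·46·24=66976; k=4: 37536+0+16·32·24=49824 → min 49824.
Top-level splits: k=1: (M₁..M₁)·(M₂..M₅) → 0+49824+21·16·24 = 57888; k=2: (M₁..M₂)·(M₃..M₅) → 6384+42560+21·19·24 = 58520; k=3: (M₁..M₃)·(M₄..M₅) → 24738+35328+21·46·24 = 83250; k=4: (M₁..M₄)·(M₅..M₅) → 47120+0+21·32·24 = 63248.
Best split is after M₁, i.e. k = 1.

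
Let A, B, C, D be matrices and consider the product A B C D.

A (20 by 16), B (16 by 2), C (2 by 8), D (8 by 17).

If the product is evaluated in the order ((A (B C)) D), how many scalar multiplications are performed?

5536

(B C): 16×2 by 2×8 → 16×8, cost 16·2·8 = 256
(A (B C)): 20×16 by 16×8 → 20×8, cost 20·16·8 = 2560; cumulative 2816
((A (B C)) D): 20×8 by 8×17 → 20×17, cost 20·8·17 = 2720; cumulative 5536
Total: 5536 scalar multiplications.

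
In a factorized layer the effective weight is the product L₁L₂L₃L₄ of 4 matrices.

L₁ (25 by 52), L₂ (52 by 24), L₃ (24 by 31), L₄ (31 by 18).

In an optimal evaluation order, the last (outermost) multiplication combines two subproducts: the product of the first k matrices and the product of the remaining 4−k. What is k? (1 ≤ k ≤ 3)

2

Adjacent pairs: L₁L₂ = 25·52·24 = 31200; L₂L₃ = 52·24·31 = 38688; L₃L₄ = 24·31·18 = 13392.
Length 3: L₁..L₃: k=1: 0+38688+25·52·31=78988; k=2: 31200+0+25·24·31=49800 → min 49800 | L₂..L₄: k=2: 0+13392+52·24·18=35856; k=3: 38688+0+52·31·18=67704 → min 35856.
Top-level splits: k=1: (L₁..L₁)·(L₂..L₄) → 0+35856+25·52·18 = 59256; k=2: (L₁..L₂)·(L₃..L₄) → 31200+13392+25·24·18 = 55392; k=3: (L₁..L₃)·(L₄..L₄) → 49800+0+25·31·18 = 63750.
Best split is after L₂, i.e. k = 2.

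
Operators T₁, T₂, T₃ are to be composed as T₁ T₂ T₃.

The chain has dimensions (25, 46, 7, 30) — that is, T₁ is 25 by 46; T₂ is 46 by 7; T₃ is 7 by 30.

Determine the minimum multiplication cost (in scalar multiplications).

13300

Order (T₁ (T₂ T₃)): (T₂ T₃): 46×7 by 7×30 → 46×30, cost 46·7·30 = 9660; (T₁ (T₂ T₃)): 25×46 by 46×30 → 25×30, cost 25·46·30 = 34500; cumulative 44160. Total 44160.
Order ((T₁ T₂) T₃): (T₁ T₂): 25×46 by 46×7 → 25×7, cost 25·46·7 = 8050; ((T₁ T₂) T₃): 25×7 by 7×30 → 25×30, cost 25·7·30 = 5250; cumulative 13300. Total 13300.
Minimum: 13300.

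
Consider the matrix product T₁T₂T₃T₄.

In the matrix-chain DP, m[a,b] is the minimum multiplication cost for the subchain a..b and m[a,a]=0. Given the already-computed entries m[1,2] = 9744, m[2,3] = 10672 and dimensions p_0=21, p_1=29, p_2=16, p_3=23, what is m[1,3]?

m[1,3] = min over k∈[1,2] of m[1,k]+m[k+1,3]+p_{0}·p_k·p_{3}.
k=1: 0 + 10672 + 21·29·23 = 24679; k=2: 9744 + 0 + 21·16·23 = 17472.
Minimum: 17472 at k=2.

17472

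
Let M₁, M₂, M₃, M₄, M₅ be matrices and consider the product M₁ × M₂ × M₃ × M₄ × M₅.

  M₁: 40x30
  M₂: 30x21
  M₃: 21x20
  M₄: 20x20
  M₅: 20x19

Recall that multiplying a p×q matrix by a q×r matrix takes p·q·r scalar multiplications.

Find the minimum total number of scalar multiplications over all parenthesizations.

50350

Adjacent pairs: M₁M₂ = 40·30·21 = 25200; M₂M₃ = 30·21·20 = 12600; M₃M₄ = 21·20·20 = 8400; M₄M₅ = 20·20·19 = 7600.
Length 3: M₁..M₃: k=1: 0+12600+40·30·20=36600; k=2: 25200+0+40·21·20=42000 → min 36600 | M₂..M₄: k=2: 0+8400+30·21·20=21000; k=3: 12600+0+30·20·20=24600 → min 21000 | M₃..M₅: k=3: 0+7600+21·20·19=15580; k=4: 8400+0+21·20·19=16380 → min 15580.
Length 4: M₁..M₄: k=1: 0+21000+40·30·20=45000; k=2: 25200+8400+40·21·20=50400; k=3: 36600+0+40·20·20=52600 → min 45000 | M₂..M₅: k=2: 0+15580+30·21·19=27550; k=3: 12600+7600+30·20·19=31600; k=4: 21000+0+30·20·19=32400 → min 27550.
Length 5: M₁..M₅: k=1: 0+27550+40·30·19=50350; k=2: 25200+15580+40·21·19=56740; k=3: 36600+7600+40·20·19=59400; k=4: 45000+0+40·20·19=60200 → min 50350.
Optimal order: (M₁ × (M₂ × (M₃ × (M₄ × M₅)))) with cost 50350.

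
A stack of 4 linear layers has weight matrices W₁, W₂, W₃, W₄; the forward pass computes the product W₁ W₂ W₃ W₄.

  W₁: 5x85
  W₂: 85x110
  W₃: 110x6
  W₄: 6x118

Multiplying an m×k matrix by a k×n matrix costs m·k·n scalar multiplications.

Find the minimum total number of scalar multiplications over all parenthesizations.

53590

Adjacent pairs: W₁W₂ = 5·85·110 = 46750; W₂W₃ = 85·110·6 = 56100; W₃W₄ = 110·6·118 = 77880.
Length 3: W₁..W₃: k=1: 0+56100+5·85·6=58650; k=2: 46750+0+5·110·6=50050 → min 50050 | W₂..W₄: k=2: 0+77880+85·110·118=1181180; k=3: 56100+0+85·6·118=116280 → min 116280.
Length 4: W₁..W₄: k=1: 0+116280+5·85·118=166430; k=2: 46750+77880+5·110·118=189530; k=3: 50050+0+5·6·118=53590 → min 53590.
Optimal order: (((W₁ W₂) W₃) W₄) with cost 53590.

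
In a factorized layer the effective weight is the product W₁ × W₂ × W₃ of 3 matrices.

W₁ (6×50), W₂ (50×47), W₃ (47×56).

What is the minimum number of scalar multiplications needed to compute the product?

29892

Order (W₁ × (W₂ × W₃)): (W₂ × W₃): 50×47 by 47×56 → 50×56, cost 50·47·56 = 131600; (W₁ × (W₂ × W₃)): 6×50 by 50×56 → 6×56, cost 6·50·56 = 16800; cumulative 148400. Total 148400.
Order ((W₁ × W₂) × W₃): (W₁ × W₂): 6×50 by 50×47 → 6×47, cost 6·50·47 = 14100; ((W₁ × W₂) × W₃): 6×47 by 47×56 → 6×56, cost 6·47·56 = 15792; cumulative 29892. Total 29892.
Minimum: 29892.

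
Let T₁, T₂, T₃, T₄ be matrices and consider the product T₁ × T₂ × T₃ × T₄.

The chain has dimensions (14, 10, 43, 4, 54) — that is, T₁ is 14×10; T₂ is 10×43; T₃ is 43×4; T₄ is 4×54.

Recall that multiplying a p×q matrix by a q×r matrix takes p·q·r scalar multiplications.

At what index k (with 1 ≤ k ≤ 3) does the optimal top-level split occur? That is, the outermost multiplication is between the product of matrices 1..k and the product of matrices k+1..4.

Adjacent pairs: T₁T₂ = 14·10·43 = 6020; T₂T₃ = 10·43·4 = 1720; T₃T₄ = 43·4·54 = 9288.
Length 3: T₁..T₃: k=1: 0+1720+14·10·4=2280; k=2: 6020+0+14·43·4=8428 → min 2280 | T₂..T₄: k=2: 0+9288+10·43·54=32508; k=3: 1720+0+10·4·54=3880 → min 3880.
Top-level splits: k=1: (T₁..T₁)·(T₂..T₄) → 0+3880+14·10·54 = 11440; k=2: (T₁..T₂)·(T₃..T₄) → 6020+9288+14·43·54 = 47816; k=3: (T₁..T₃)·(T₄..T₄) → 2280+0+14·4·54 = 5304.
Best split is after T₃, i.e. k = 3.

3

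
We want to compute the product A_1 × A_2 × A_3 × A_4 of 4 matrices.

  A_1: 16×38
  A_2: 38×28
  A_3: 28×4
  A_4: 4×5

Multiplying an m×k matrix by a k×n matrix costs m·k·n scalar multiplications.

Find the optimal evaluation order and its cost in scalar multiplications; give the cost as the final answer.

Adjacent pairs: A_1A_2 = 16·38·28 = 17024; A_2A_3 = 38·28·4 = 4256; A_3A_4 = 28·4·5 = 560.
Length 3: A_1..A_3: k=1: 0+4256+16·38·4=6688; k=2: 17024+0+16·28·4=18816 → min 6688 | A_2..A_4: k=2: 0+560+38·28·5=5880; k=3: 4256+0+38·4·5=5016 → min 5016.
Length 4: A_1..A_4: k=1: 0+5016+16·38·5=8056; k=2: 17024+560+16·28·5=19824; k=3: 6688+0+16·4·5=7008 → min 7008.
Optimal parenthesization: ((A_1 × (A_2 × A_3)) × A_4) with cost 7008.

7008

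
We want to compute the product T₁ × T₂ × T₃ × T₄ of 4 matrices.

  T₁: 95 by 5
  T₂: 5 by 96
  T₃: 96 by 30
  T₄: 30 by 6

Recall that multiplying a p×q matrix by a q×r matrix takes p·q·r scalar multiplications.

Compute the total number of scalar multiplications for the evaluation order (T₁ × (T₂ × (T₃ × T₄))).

23010

(T₃ × T₄): 96×30 by 30×6 → 96×6, cost 96·30·6 = 17280
(T₂ × (T₃ × T₄)): 5×96 by 96×6 → 5×6, cost 5·96·6 = 2880; cumulative 20160
(T₁ × (T₂ × (T₃ × T₄))): 95×5 by 5×6 → 95×6, cost 95·5·6 = 2850; cumulative 23010
Total: 23010 scalar multiplications.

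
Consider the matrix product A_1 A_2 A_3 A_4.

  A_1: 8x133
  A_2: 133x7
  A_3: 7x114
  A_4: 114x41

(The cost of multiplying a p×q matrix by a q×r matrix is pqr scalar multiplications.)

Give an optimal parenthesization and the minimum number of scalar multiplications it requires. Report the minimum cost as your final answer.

42462

Adjacent pairs: A_1A_2 = 8·133·7 = 7448; A_2A_3 = 133·7·114 = 106134; A_3A_4 = 7·114·41 = 32718.
Length 3: A_1..A_3: k=1: 0+106134+8·133·114=227430; k=2: 7448+0+8·7·114=13832 → min 13832 | A_2..A_4: k=2: 0+32718+133·7·41=70889; k=3: 106134+0+133·114·41=727776 → min 70889.
Length 4: A_1..A_4: k=1: 0+70889+8·133·41=114513; k=2: 7448+32718+8·7·41=42462; k=3: 13832+0+8·114·41=51224 → min 42462.
Optimal parenthesization: ((A_1 A_2) (A_3 A_4)) with cost 42462.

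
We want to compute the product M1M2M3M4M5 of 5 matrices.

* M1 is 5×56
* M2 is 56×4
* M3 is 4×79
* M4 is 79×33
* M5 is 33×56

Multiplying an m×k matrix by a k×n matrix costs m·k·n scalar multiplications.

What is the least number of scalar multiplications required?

20060

Adjacent pairs: M1M2 = 5·56·4 = 1120; M2M3 = 56·4·79 = 17696; M3M4 = 4·79·33 = 10428; M4M5 = 79·33·56 = 145992.
Length 3: M1..M3: k=1: 0+17696+5·56·79=39816; k=2: 1120+0+5·4·79=2700 → min 2700 | M2..M4: k=2: 0+10428+56·4·33=17820; k=3: 17696+0+56·79·33=163688 → min 17820 | M3..M5: k=3: 0+145992+4·79·56=163688; k=4: 10428+0+4·33·56=17820 → min 17820.
Length 4: M1..M4: k=1: 0+17820+5·56·33=27060; k=2: 1120+10428+5·4·33=12208; k=3: 2700+0+5·79·33=15735 → min 12208 | M2..M5: k=2: 0+17820+56·4·56=30364; k=3: 17696+145992+56·79·56=411432; k=4: 17820+0+56·33·56=121308 → min 30364.
Length 5: M1..M5: k=1: 0+30364+5·56·56=46044; k=2: 1120+17820+5·4·56=20060; k=3: 2700+145992+5·79·56=170812; k=4: 12208+0+5·33·56=21448 → min 20060.
Optimal order: ((M1M2)((M3M4)M5)) with cost 20060.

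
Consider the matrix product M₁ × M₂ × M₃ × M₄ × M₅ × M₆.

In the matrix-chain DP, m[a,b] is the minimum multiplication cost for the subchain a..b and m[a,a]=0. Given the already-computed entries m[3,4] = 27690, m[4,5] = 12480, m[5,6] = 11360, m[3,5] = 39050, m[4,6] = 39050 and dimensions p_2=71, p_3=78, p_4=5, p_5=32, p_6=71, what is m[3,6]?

m[3,6] = min over k∈[3,5] of m[3,k]+m[k+1,6]+p_{2}·p_k·p_{6}.
k=3: 0 + 39050 + 71·78·71 = 432248; k=4: 27690 + 11360 + 71·5·71 = 64255; k=5: 39050 + 0 + 71·32·71 = 200362.
Minimum: 64255 at k=4.

64255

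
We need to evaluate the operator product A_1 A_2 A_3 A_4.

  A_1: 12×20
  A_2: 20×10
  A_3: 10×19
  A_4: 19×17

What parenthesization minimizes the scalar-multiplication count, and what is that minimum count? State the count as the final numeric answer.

7670

Adjacent pairs: A_1A_2 = 12·20·10 = 2400; A_2A_3 = 20·10·19 = 3800; A_3A_4 = 10·19·17 = 3230.
Length 3: A_1..A_3: k=1: 0+3800+12·20·19=8360; k=2: 2400+0+12·10·19=4680 → min 4680 | A_2..A_4: k=2: 0+3230+20·10·17=6630; k=3: 3800+0+20·19·17=10260 → min 6630.
Length 4: A_1..A_4: k=1: 0+6630+12·20·17=10710; k=2: 2400+3230+12·10·17=7670; k=3: 4680+0+12·19·17=8556 → min 7670.
Optimal parenthesization: ((A_1 A_2) (A_3 A_4)) with cost 7670.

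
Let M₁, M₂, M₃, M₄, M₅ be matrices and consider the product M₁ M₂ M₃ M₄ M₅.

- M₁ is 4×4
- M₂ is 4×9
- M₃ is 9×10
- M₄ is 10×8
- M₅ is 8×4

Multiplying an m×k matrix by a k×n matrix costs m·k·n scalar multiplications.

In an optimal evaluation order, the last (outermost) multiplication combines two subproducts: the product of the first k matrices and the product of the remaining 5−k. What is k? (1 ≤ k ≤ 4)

1

Adjacent pairs: M₁M₂ = 4·4·9 = 144; M₂M₃ = 4·9·10 = 360; M₃M₄ = 9·10·8 = 720; M₄M₅ = 10·8·4 = 320.
Length 3: M₁..M₃: k=1: 0+360+4·4·10=520; k=2: 144+0+4·9·10=504 → min 504 | M₂..M₄: k=2: 0+720+4·9·8=1008; k=3: 360+0+4·10·8=680 → min 680 | M₃..M₅: k=3: 0+320+9·10·4=680; k=4: 720+0+9·8·4=1008 → min 680.
Length 4: M₁..M₄: k=1: 0+680+4·4·8=808; k=2: 144+720+4·9·8=1152; k=3: 504+0+4·10·8=824 → min 808 | M₂..M₅: k=2: 0+680+4·9·4=824; k=3: 360+320+4·10·4=840; k=4: 680+0+4·8·4=808 → min 808.
Top-level splits: k=1: (M₁..M₁)·(M₂..M₅) → 0+808+4·4·4 = 872; k=2: (M₁..M₂)·(M₃..M₅) → 144+680+4·9·4 = 968; k=3: (M₁..M₃)·(M₄..M₅) → 504+320+4·10·4 = 984; k=4: (M₁..M₄)·(M₅..M₅) → 808+0+4·8·4 = 936.
Best split is after M₁, i.e. k = 1.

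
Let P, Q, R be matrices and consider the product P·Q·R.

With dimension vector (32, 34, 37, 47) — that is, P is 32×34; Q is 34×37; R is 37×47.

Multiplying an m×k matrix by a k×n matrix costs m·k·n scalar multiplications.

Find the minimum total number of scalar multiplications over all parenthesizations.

95904

Order (P·(Q·R)): (Q·R): 34×37 by 37×47 → 34×47, cost 34·37·47 = 59126; (P·(Q·R)): 32×34 by 34×47 → 32×47, cost 32·34·47 = 51136; cumulative 110262. Total 110262.
Order ((P·Q)·R): (P·Q): 32×34 by 34×37 → 32×37, cost 32·34·37 = 40256; ((P·Q)·R): 32×37 by 37×47 → 32×47, cost 32·37·47 = 55648; cumulative 95904. Total 95904.
Minimum: 95904.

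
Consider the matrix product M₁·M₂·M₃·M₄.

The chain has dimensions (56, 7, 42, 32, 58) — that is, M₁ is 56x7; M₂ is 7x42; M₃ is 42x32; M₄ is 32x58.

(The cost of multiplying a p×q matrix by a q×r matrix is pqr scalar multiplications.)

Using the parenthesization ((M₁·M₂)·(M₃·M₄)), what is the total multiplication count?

(M₁·M₂): 56×7 by 7×42 → 56×42, cost 56·7·42 = 16464
(M₃·M₄): 42×32 by 32×58 → 42×58, cost 42·32·58 = 77952
((M₁·M₂)·(M₃·M₄)): 56×42 by 42×58 → 56×58, cost 56·42·58 = 136416; cumulative 230832
Total: 230832 scalar multiplications.

230832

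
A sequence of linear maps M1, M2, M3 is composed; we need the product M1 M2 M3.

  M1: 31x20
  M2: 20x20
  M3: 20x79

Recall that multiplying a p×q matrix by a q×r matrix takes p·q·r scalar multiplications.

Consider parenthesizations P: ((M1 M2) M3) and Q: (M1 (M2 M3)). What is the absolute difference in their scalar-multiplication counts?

Order P = ((M1 M2) M3): (M1 M2): 31×20 by 20×20 → 31×20, cost 31·20·20 = 12400; ((M1 M2) M3): 31×20 by 20×79 → 31×79, cost 31·20·79 = 48980; cumulative 61380. Total 61380.
Order Q = (M1 (M2 M3)): (M2 M3): 20×20 by 20×79 → 20×79, cost 20·20·79 = 31600; (M1 (M2 M3)): 31×20 by 20×79 → 31×79, cost 31·20·79 = 48980; cumulative 80580. Total 80580.
Difference: |61380 − 80580| = 19200.

19200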